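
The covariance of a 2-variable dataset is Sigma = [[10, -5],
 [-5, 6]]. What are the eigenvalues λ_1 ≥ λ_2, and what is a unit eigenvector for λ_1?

Step 1 — characteristic polynomial of 2×2 Sigma:
  det(Sigma - λI) = λ² - trace · λ + det = 0.
  trace = 10 + 6 = 16, det = 10·6 - (-5)² = 35.
Step 2 — discriminant:
  Δ = trace² - 4·det = 256 - 140 = 116.
Step 3 — eigenvalues:
  λ = (trace ± √Δ)/2 = (16 ± 10.7703)/2,
  λ_1 = 13.3852,  λ_2 = 2.6148.

Step 4 — unit eigenvector for λ_1: solve (Sigma - λ_1 I)v = 0. First row:
  (10 - 13.3852)·v_x + (-5)·v_y = 0, i.e. (-3.3852)·v_x + (-5)·v_y = 0,
  so v ∝ (b, λ_1 - a) = (-5, 3.3852); multiply by -1 so the first entry is positive: u = (5, -3.3852).
  ||u|| = √((5)² + (-3.3852)²) = √(36.4593) ≈ 6.0382,
  v_1 = u/||u|| ≈ (0.8281, -0.5606) (||v_1|| = 1).

λ_1 = 13.3852,  λ_2 = 2.6148;  v_1 ≈ (0.8281, -0.5606)


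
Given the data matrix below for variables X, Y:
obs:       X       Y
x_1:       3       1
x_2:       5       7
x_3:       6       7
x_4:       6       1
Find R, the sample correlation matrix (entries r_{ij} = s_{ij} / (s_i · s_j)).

Step 1 — column means:
  mean(X) = (3 + 5 + 6 + 6) / 4 = 20/4 = 5
  mean(Y) = (1 + 7 + 7 + 1) / 4 = 16/4 = 4

Step 2 — sample variances and covariances s[i,j] = (1/(n-1)) · Σ_k (x_{k,i} - mean_i) · (x_{k,j} - mean_j), with n-1 = 3:
  s[X,X] = ((-2)·(-2) + (0)·(0) + (1)·(1) + (1)·(1)) / 3 = 6/3 = 2
  s[X,Y] = ((-2)·(-3) + (0)·(3) + (1)·(3) + (1)·(-3)) / 3 = 6/3 = 2
  s[Y,Y] = ((-3)·(-3) + (3)·(3) + (3)·(3) + (-3)·(-3)) / 3 = 36/3 = 12
  Sample standard deviations s_i = √(s[i,i]):
  s(X) = √(2) = 1.4142
  s(Y) = √(12) = 3.4641

Step 3 — r_{ij} = s_{ij} / (s_i · s_j):
  r[X,X] = 1 (diagonal).
  r[X,Y] = 2 / (1.4142 · 3.4641) = 2 / 4.899 = 0.4082
  r[Y,Y] = 1 (diagonal).

R is symmetric with unit diagonal. Assembling:

R = [[1, 0.4082],
 [0.4082, 1]]


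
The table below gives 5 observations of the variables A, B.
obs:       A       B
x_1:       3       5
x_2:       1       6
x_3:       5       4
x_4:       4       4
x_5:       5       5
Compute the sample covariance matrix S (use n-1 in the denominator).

Step 1 — column means:
  mean(A) = (3 + 1 + 5 + 4 + 5) / 5 = 18/5 = 3.6
  mean(B) = (5 + 6 + 4 + 4 + 5) / 5 = 24/5 = 4.8

Step 2 — sample covariance S[i,j] = (1/(n-1)) · Σ_k (x_{k,i} - mean_i) · (x_{k,j} - mean_j), with n-1 = 4.
  S[A,A] = ((-0.6)·(-0.6) + (-2.6)·(-2.6) + (1.4)·(1.4) + (0.4)·(0.4) + (1.4)·(1.4)) / 4 = 11.2/4 = 2.8
  S[A,B] = ((-0.6)·(0.2) + (-2.6)·(1.2) + (1.4)·(-0.8) + (0.4)·(-0.8) + (1.4)·(0.2)) / 4 = -4.4/4 = -1.1
  S[B,B] = ((0.2)·(0.2) + (1.2)·(1.2) + (-0.8)·(-0.8) + (-0.8)·(-0.8) + (0.2)·(0.2)) / 4 = 2.8/4 = 0.7

S is symmetric (S[j,i] = S[i,j]). Assembling:

S = [[2.8, -1.1],
 [-1.1, 0.7]]


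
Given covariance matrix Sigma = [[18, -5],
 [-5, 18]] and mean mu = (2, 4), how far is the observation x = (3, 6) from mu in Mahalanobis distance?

Step 1 — centre the observation: (x - mu) = (1, 2).

Step 2 — invert Sigma. det(Sigma) = 18·18 - (-5)² = 299.
  Sigma^{-1} = (1/det) · [[d, -b], [-b, a]] = [[0.0602, 0.0167],
 [0.0167, 0.0602]].

Step 3 — form the quadratic (x - mu)^T · Sigma^{-1} · (x - mu):
  Sigma^{-1} · (x - mu) = (0.0936, 0.1371).
  (x - mu)^T · [Sigma^{-1} · (x - mu)] = (1)·(0.0936) + (2)·(0.1371) = 0.3679.

Step 4 — take square root: d = √(0.3679) ≈ 0.6065.

d(x, mu) = √(0.3679) ≈ 0.6065


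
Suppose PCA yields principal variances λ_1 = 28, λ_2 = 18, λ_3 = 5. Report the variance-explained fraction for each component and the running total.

Step 1 — total variance = trace(Sigma) = Σ λ_i = 28 + 18 + 5 = 51.

Step 2 — fraction explained by component i = λ_i / Σ λ:
  PC1: 28/51 = 0.549
  PC2: 18/51 = 0.3529
  PC3: 5/51 = 0.098

Step 3 — cumulative fraction after k components = (λ_1 + ... + λ_k) / Σ λ:
  k = 1: 28/51 = 0.549
  k = 2: (28 + 18)/51 = 46/51 = 0.902
  k = 3: (28 + 18 + 5)/51 = 51/51 = 1

Summary (fraction, with percent):

explained: PC1 0.549 (54.9%), PC2 0.3529 (35.29%), PC3 0.098 (9.8%);  cumulative: 0.549, 0.902, 1


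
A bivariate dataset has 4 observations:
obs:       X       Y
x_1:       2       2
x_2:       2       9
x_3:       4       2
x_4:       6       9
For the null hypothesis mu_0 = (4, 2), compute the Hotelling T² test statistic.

Step 1 — sample mean vector:
  mean(X) = (2 + 2 + 4 + 6) / 4 = 14/4 = 3.5
  mean(Y) = (2 + 9 + 2 + 9) / 4 = 22/4 = 5.5
  x̄ = (3.5, 5.5),  deviation x̄ - mu_0 = (3.5, 5.5) - (4, 2) = (-0.5, 3.5).

Step 2 — sample covariance matrix, S[i,j] = (1/(n-1)) · Σ_k (x_{k,i} - mean_i) · (x_{k,j} - mean_j), divisor n-1 = 3:
  S[X,X] = ((-1.5)·(-1.5) + (-1.5)·(-1.5) + (0.5)·(0.5) + (2.5)·(2.5)) / 3 = 11/3 = 3.6667
  S[X,Y] = ((-1.5)·(-3.5) + (-1.5)·(3.5) + (0.5)·(-3.5) + (2.5)·(3.5)) / 3 = 7/3 = 2.3333
  S[Y,Y] = ((-3.5)·(-3.5) + (3.5)·(3.5) + (-3.5)·(-3.5) + (3.5)·(3.5)) / 3 = 49/3 = 16.3333
  S = [[3.6667, 2.3333],
 [2.3333, 16.3333]].

Step 3 — invert S. det(S) = 3.6667·16.3333 - (2.3333)² = 54.4444.
  S^{-1} = (1/det) · [[d, -b], [-b, a]] = [[0.3, -0.0429],
 [-0.0429, 0.0673]].

Step 4 — quadratic form (x̄ - mu_0)^T · S^{-1} · (x̄ - mu_0):
  S^{-1} · (x̄ - mu_0) = (-0.3, 0.2571),
  (x̄ - mu_0)^T · [...] = (-0.5)·(-0.3) + (3.5)·(0.2571) = 1.05.

Step 5 — scale by n: T² = 4 · 1.05 = 4.2.

T² ≈ 4.2


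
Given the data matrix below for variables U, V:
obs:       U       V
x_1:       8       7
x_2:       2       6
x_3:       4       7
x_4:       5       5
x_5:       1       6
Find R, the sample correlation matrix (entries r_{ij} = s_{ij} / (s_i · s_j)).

Step 1 — column means:
  mean(U) = (8 + 2 + 4 + 5 + 1) / 5 = 20/5 = 4
  mean(V) = (7 + 6 + 7 + 5 + 6) / 5 = 31/5 = 6.2

Step 2 — sample variances and covariances s[i,j] = (1/(n-1)) · Σ_k (x_{k,i} - mean_i) · (x_{k,j} - mean_j), with n-1 = 4:
  s[U,U] = ((4)·(4) + (-2)·(-2) + (0)·(0) + (1)·(1) + (-3)·(-3)) / 4 = 30/4 = 7.5
  s[U,V] = ((4)·(0.8) + (-2)·(-0.2) + (0)·(0.8) + (1)·(-1.2) + (-3)·(-0.2)) / 4 = 3/4 = 0.75
  s[V,V] = ((0.8)·(0.8) + (-0.2)·(-0.2) + (0.8)·(0.8) + (-1.2)·(-1.2) + (-0.2)·(-0.2)) / 4 = 2.8/4 = 0.7
  Sample standard deviations s_i = √(s[i,i]):
  s(U) = √(7.5) = 2.7386
  s(V) = √(0.7) = 0.8367

Step 3 — r_{ij} = s_{ij} / (s_i · s_j):
  r[U,U] = 1 (diagonal).
  r[U,V] = 0.75 / (2.7386 · 0.8367) = 0.75 / 2.2913 = 0.3273
  r[V,V] = 1 (diagonal).

R is symmetric with unit diagonal. Assembling:

R = [[1, 0.3273],
 [0.3273, 1]]


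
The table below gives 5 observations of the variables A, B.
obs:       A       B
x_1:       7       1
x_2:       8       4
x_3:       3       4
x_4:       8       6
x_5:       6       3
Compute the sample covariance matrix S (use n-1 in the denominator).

Step 1 — column means:
  mean(A) = (7 + 8 + 3 + 8 + 6) / 5 = 32/5 = 6.4
  mean(B) = (1 + 4 + 4 + 6 + 3) / 5 = 18/5 = 3.6

Step 2 — sample covariance S[i,j] = (1/(n-1)) · Σ_k (x_{k,i} - mean_i) · (x_{k,j} - mean_j), with n-1 = 4.
  S[A,A] = ((0.6)·(0.6) + (1.6)·(1.6) + (-3.4)·(-3.4) + (1.6)·(1.6) + (-0.4)·(-0.4)) / 4 = 17.2/4 = 4.3
  S[A,B] = ((0.6)·(-2.6) + (1.6)·(0.4) + (-3.4)·(0.4) + (1.6)·(2.4) + (-0.4)·(-0.6)) / 4 = 1.8/4 = 0.45
  S[B,B] = ((-2.6)·(-2.6) + (0.4)·(0.4) + (0.4)·(0.4) + (2.4)·(2.4) + (-0.6)·(-0.6)) / 4 = 13.2/4 = 3.3

S is symmetric (S[j,i] = S[i,j]). Assembling:

S = [[4.3, 0.45],
 [0.45, 3.3]]


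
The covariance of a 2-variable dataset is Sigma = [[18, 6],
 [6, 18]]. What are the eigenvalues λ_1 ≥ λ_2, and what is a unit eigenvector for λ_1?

Step 1 — characteristic polynomial of 2×2 Sigma:
  det(Sigma - λI) = λ² - trace · λ + det = 0.
  trace = 18 + 18 = 36, det = 18·18 - (6)² = 288.
Step 2 — discriminant:
  Δ = trace² - 4·det = 1296 - 1152 = 144.
Step 3 — eigenvalues:
  λ = (trace ± √Δ)/2 = (36 ± 12)/2,
  λ_1 = 24,  λ_2 = 12.

Step 4 — unit eigenvector for λ_1: solve (Sigma - λ_1 I)v = 0. First row:
  (18 - 24)·v_x + (6)·v_y = 0, i.e. (-6)·v_x + (6)·v_y = 0,
  so v ∝ (b, λ_1 - a) = (6, 6) = u.
  ||u|| = √((6)² + (6)²) = √(72) ≈ 8.4853,
  v_1 = u/||u|| ≈ (0.7071, 0.7071) (||v_1|| = 1).

λ_1 = 24,  λ_2 = 12;  v_1 ≈ (0.7071, 0.7071)


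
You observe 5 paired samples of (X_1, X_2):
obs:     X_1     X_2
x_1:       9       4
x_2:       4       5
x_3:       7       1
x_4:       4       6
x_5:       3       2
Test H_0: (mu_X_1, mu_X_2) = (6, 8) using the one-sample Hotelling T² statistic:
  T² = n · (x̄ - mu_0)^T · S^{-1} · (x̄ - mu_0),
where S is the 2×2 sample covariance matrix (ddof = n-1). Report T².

Step 1 — sample mean vector:
  mean(X_1) = (9 + 4 + 7 + 4 + 3) / 5 = 27/5 = 5.4
  mean(X_2) = (4 + 5 + 1 + 6 + 2) / 5 = 18/5 = 3.6
  x̄ = (5.4, 3.6),  deviation x̄ - mu_0 = (5.4, 3.6) - (6, 8) = (-0.6, -4.4).

Step 2 — sample covariance matrix, S[i,j] = (1/(n-1)) · Σ_k (x_{k,i} - mean_i) · (x_{k,j} - mean_j), divisor n-1 = 4:
  S[X_1,X_1] = ((3.6)·(3.6) + (-1.4)·(-1.4) + (1.6)·(1.6) + (-1.4)·(-1.4) + (-2.4)·(-2.4)) / 4 = 25.2/4 = 6.3
  S[X_1,X_2] = ((3.6)·(0.4) + (-1.4)·(1.4) + (1.6)·(-2.6) + (-1.4)·(2.4) + (-2.4)·(-1.6)) / 4 = -4.2/4 = -1.05
  S[X_2,X_2] = ((0.4)·(0.4) + (1.4)·(1.4) + (-2.6)·(-2.6) + (2.4)·(2.4) + (-1.6)·(-1.6)) / 4 = 17.2/4 = 4.3
  S = [[6.3, -1.05],
 [-1.05, 4.3]].

Step 3 — invert S. det(S) = 6.3·4.3 - (-1.05)² = 25.9875.
  S^{-1} = (1/det) · [[d, -b], [-b, a]] = [[0.1655, 0.0404],
 [0.0404, 0.2424]].

Step 4 — quadratic form (x̄ - mu_0)^T · S^{-1} · (x̄ - mu_0):
  S^{-1} · (x̄ - mu_0) = (-0.2771, -1.0909),
  (x̄ - mu_0)^T · [...] = (-0.6)·(-0.2771) + (-4.4)·(-1.0909) = 4.9662.

Step 5 — scale by n: T² = 5 · 4.9662 = 24.8312.

T² ≈ 24.8312


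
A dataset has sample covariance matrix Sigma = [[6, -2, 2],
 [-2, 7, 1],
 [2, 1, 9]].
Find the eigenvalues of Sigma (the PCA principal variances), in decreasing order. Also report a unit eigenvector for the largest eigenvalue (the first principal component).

Step 1 — characteristic polynomial p(λ) = det(λI - Sigma) = λ³ - tr·λ² + c_1·λ - det, where tr = trace, c_1 = sum of the principal 2×2 minors, det = det(Sigma):
  tr = 6 + 7 + 9 = 22,
  c_1 = (6·7 - (-2)²) + (6·9 - (2)²) + (7·9 - (1)²) = 38 + 50 + 62 = 150,
  det = 6·(7·9 - (1)²) - (-2)·((-2)·9 - (1)·(2)) + (2)·((-2)·(1) - 7·(2)) = 6·(62) - (-2)·(-20) + (2)·(-16) = 300.
  So p(λ) = λ³ - 22λ² + 150λ - 300.
Step 2 — look for an integer root (rational root theorem: any rational root is an integer divisor of 300). Testing λ = 10:
  p(10) = 1000 - 2200 + 1500 - 300 = 0  ✓
  Dividing out (λ - 10): p(λ) = (λ - 10)(λ² - 12λ + 30).
Step 3 — remaining eigenvalues from the quadratic λ² - 12λ + 30 = 0:
  Δ = 12² - 4·30 = 144 - 120 = 24,  λ = (12 ± √24)/2 = (12 ± 4.899)/2 ≈ 8.4495 or 3.5505.
  Sorted: λ_1 = 10,  λ_2 = 8.4495,  λ_3 = 3.5505  (check: sum = 22 = tr ✓).

Step 4 — unit eigenvector for λ_1 = 10: v spans the null space of (Sigma - λ_1 I), whose rows are
  r_1 = (-4, -2, 2),  r_2 = (-2, -3, 1),  r_3 = (2, 1, -1).
  v is orthogonal to every row, so take v ∝ r_1 × r_2 = ((-2)·(1) - (2)·(-3), (2)·(-2) - (-4)·(1), (-4)·(-3) - (-2)·(-2)) = (4, 0, 8).
  Rescale (divide by 4): u = (1, 0, 2).
  ||u|| = √((1)² + (0)² + (2)²) = √(5) ≈ 2.2361,  v_1 = u/||u|| ≈ (0.4472, 0, 0.8944) (||v_1|| = 1).

λ_1 = 10,  λ_2 = 8.4495,  λ_3 = 3.5505;  v_1 ≈ (0.4472, 0, 0.8944)


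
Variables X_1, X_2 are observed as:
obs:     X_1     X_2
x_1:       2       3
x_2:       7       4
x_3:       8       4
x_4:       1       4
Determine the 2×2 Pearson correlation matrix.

Step 1 — column means:
  mean(X_1) = (2 + 7 + 8 + 1) / 4 = 18/4 = 4.5
  mean(X_2) = (3 + 4 + 4 + 4) / 4 = 15/4 = 3.75

Step 2 — sample variances and covariances s[i,j] = (1/(n-1)) · Σ_k (x_{k,i} - mean_i) · (x_{k,j} - mean_j), with n-1 = 3:
  s[X_1,X_1] = ((-2.5)·(-2.5) + (2.5)·(2.5) + (3.5)·(3.5) + (-3.5)·(-3.5)) / 3 = 37/3 = 12.3333
  s[X_1,X_2] = ((-2.5)·(-0.75) + (2.5)·(0.25) + (3.5)·(0.25) + (-3.5)·(0.25)) / 3 = 2.5/3 = 0.8333
  s[X_2,X_2] = ((-0.75)·(-0.75) + (0.25)·(0.25) + (0.25)·(0.25) + (0.25)·(0.25)) / 3 = 0.75/3 = 0.25
  Sample standard deviations s_i = √(s[i,i]):
  s(X_1) = √(12.3333) = 3.5119
  s(X_2) = √(0.25) = 0.5

Step 3 — r_{ij} = s_{ij} / (s_i · s_j):
  r[X_1,X_1] = 1 (diagonal).
  r[X_1,X_2] = 0.8333 / (3.5119 · 0.5) = 0.8333 / 1.7559 = 0.4746
  r[X_2,X_2] = 1 (diagonal).

R is symmetric with unit diagonal. Assembling:

R = [[1, 0.4746],
 [0.4746, 1]]


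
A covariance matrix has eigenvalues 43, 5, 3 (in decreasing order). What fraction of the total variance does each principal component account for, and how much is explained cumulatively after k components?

Step 1 — total variance = trace(Sigma) = Σ λ_i = 43 + 5 + 3 = 51.

Step 2 — fraction explained by component i = λ_i / Σ λ:
  PC1: 43/51 = 0.8431
  PC2: 5/51 = 0.098
  PC3: 3/51 = 0.0588

Step 3 — cumulative fraction after k components = (λ_1 + ... + λ_k) / Σ λ:
  k = 1: 43/51 = 0.8431
  k = 2: (43 + 5)/51 = 48/51 = 0.9412
  k = 3: (43 + 5 + 3)/51 = 51/51 = 1

Summary (fraction, with percent):

explained: PC1 0.8431 (84.31%), PC2 0.098 (9.8%), PC3 0.0588 (5.88%);  cumulative: 0.8431, 0.9412, 1


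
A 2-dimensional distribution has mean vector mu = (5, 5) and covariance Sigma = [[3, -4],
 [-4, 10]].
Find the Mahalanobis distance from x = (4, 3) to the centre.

Step 1 — centre the observation: (x - mu) = (-1, -2).

Step 2 — invert Sigma. det(Sigma) = 3·10 - (-4)² = 14.
  Sigma^{-1} = (1/det) · [[d, -b], [-b, a]] = [[0.7143, 0.2857],
 [0.2857, 0.2143]].

Step 3 — form the quadratic (x - mu)^T · Sigma^{-1} · (x - mu):
  Sigma^{-1} · (x - mu) = (-1.2857, -0.7143).
  (x - mu)^T · [Sigma^{-1} · (x - mu)] = (-1)·(-1.2857) + (-2)·(-0.7143) = 2.7143.

Step 4 — take square root: d = √(2.7143) ≈ 1.6475.

d(x, mu) = √(2.7143) ≈ 1.6475


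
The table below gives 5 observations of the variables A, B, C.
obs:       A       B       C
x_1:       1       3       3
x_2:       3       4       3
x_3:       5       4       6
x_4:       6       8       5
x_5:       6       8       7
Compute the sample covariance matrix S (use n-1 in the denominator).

Step 1 — column means:
  mean(A) = (1 + 3 + 5 + 6 + 6) / 5 = 21/5 = 4.2
  mean(B) = (3 + 4 + 4 + 8 + 8) / 5 = 27/5 = 5.4
  mean(C) = (3 + 3 + 6 + 5 + 7) / 5 = 24/5 = 4.8

Step 2 — sample covariance S[i,j] = (1/(n-1)) · Σ_k (x_{k,i} - mean_i) · (x_{k,j} - mean_j), with n-1 = 4.
  S[A,A] = ((-3.2)·(-3.2) + (-1.2)·(-1.2) + (0.8)·(0.8) + (1.8)·(1.8) + (1.8)·(1.8)) / 4 = 18.8/4 = 4.7
  S[A,B] = ((-3.2)·(-2.4) + (-1.2)·(-1.4) + (0.8)·(-1.4) + (1.8)·(2.6) + (1.8)·(2.6)) / 4 = 17.6/4 = 4.4
  S[A,C] = ((-3.2)·(-1.8) + (-1.2)·(-1.8) + (0.8)·(1.2) + (1.8)·(0.2) + (1.8)·(2.2)) / 4 = 13.2/4 = 3.3
  S[B,B] = ((-2.4)·(-2.4) + (-1.4)·(-1.4) + (-1.4)·(-1.4) + (2.6)·(2.6) + (2.6)·(2.6)) / 4 = 23.2/4 = 5.8
  S[B,C] = ((-2.4)·(-1.8) + (-1.4)·(-1.8) + (-1.4)·(1.2) + (2.6)·(0.2) + (2.6)·(2.2)) / 4 = 11.4/4 = 2.85
  S[C,C] = ((-1.8)·(-1.8) + (-1.8)·(-1.8) + (1.2)·(1.2) + (0.2)·(0.2) + (2.2)·(2.2)) / 4 = 12.8/4 = 3.2

S is symmetric (S[j,i] = S[i,j]). Assembling:

S = [[4.7, 4.4, 3.3],
 [4.4, 5.8, 2.85],
 [3.3, 2.85, 3.2]]


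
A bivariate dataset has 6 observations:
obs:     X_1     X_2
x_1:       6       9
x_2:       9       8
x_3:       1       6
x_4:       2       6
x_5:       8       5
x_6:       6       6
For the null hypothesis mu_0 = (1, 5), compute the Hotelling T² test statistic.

Step 1 — sample mean vector:
  mean(X_1) = (6 + 9 + 1 + 2 + 8 + 6) / 6 = 32/6 = 5.3333
  mean(X_2) = (9 + 8 + 6 + 6 + 5 + 6) / 6 = 40/6 = 6.6667
  x̄ = (5.3333, 6.6667),  deviation x̄ - mu_0 = (5.3333, 6.6667) - (1, 5) = (4.3333, 1.6667).

Step 2 — sample covariance matrix, S[i,j] = (1/(n-1)) · Σ_k (x_{k,i} - mean_i) · (x_{k,j} - mean_j), divisor n-1 = 5:
  S[X_1,X_1] = ((0.6667)·(0.6667) + (3.6667)·(3.6667) + (-4.3333)·(-4.3333) + (-3.3333)·(-3.3333) + (2.6667)·(2.6667) + (0.6667)·(0.6667)) / 5 = 51.3333/5 = 10.2667
  S[X_1,X_2] = ((0.6667)·(2.3333) + (3.6667)·(1.3333) + (-4.3333)·(-0.6667) + (-3.3333)·(-0.6667) + (2.6667)·(-1.6667) + (0.6667)·(-0.6667)) / 5 = 6.6667/5 = 1.3333
  S[X_2,X_2] = ((2.3333)·(2.3333) + (1.3333)·(1.3333) + (-0.6667)·(-0.6667) + (-0.6667)·(-0.6667) + (-1.6667)·(-1.6667) + (-0.6667)·(-0.6667)) / 5 = 11.3333/5 = 2.2667
  S = [[10.2667, 1.3333],
 [1.3333, 2.2667]].

Step 3 — invert S. det(S) = 10.2667·2.2667 - (1.3333)² = 21.4933.
  S^{-1} = (1/det) · [[d, -b], [-b, a]] = [[0.1055, -0.062],
 [-0.062, 0.4777]].

Step 4 — quadratic form (x̄ - mu_0)^T · S^{-1} · (x̄ - mu_0):
  S^{-1} · (x̄ - mu_0) = (0.3536, 0.5273),
  (x̄ - mu_0)^T · [...] = (4.3333)·(0.3536) + (1.6667)·(0.5273) = 2.4111.

Step 5 — scale by n: T² = 6 · 2.4111 = 14.4665.

T² ≈ 14.4665


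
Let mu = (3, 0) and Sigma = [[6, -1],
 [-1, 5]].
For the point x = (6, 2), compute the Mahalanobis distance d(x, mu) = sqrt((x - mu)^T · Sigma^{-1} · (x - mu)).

Step 1 — centre the observation: (x - mu) = (3, 2).

Step 2 — invert Sigma. det(Sigma) = 6·5 - (-1)² = 29.
  Sigma^{-1} = (1/det) · [[d, -b], [-b, a]] = [[0.1724, 0.0345],
 [0.0345, 0.2069]].

Step 3 — form the quadratic (x - mu)^T · Sigma^{-1} · (x - mu):
  Sigma^{-1} · (x - mu) = (0.5862, 0.5172).
  (x - mu)^T · [Sigma^{-1} · (x - mu)] = (3)·(0.5862) + (2)·(0.5172) = 2.7931.

Step 4 — take square root: d = √(2.7931) ≈ 1.6713.

d(x, mu) = √(2.7931) ≈ 1.6713


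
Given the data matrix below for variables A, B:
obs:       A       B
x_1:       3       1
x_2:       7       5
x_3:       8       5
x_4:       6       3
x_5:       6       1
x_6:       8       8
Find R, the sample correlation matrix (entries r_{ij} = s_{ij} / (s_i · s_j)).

Step 1 — column means:
  mean(A) = (3 + 7 + 8 + 6 + 6 + 8) / 6 = 38/6 = 6.3333
  mean(B) = (1 + 5 + 5 + 3 + 1 + 8) / 6 = 23/6 = 3.8333

Step 2 — sample variances and covariances s[i,j] = (1/(n-1)) · Σ_k (x_{k,i} - mean_i) · (x_{k,j} - mean_j), with n-1 = 5:
  s[A,A] = ((-3.3333)·(-3.3333) + (0.6667)·(0.6667) + (1.6667)·(1.6667) + (-0.3333)·(-0.3333) + (-0.3333)·(-0.3333) + (1.6667)·(1.6667)) / 5 = 17.3333/5 = 3.4667
  s[A,B] = ((-3.3333)·(-2.8333) + (0.6667)·(1.1667) + (1.6667)·(1.1667) + (-0.3333)·(-0.8333) + (-0.3333)·(-2.8333) + (1.6667)·(4.1667)) / 5 = 20.3333/5 = 4.0667
  s[B,B] = ((-2.8333)·(-2.8333) + (1.1667)·(1.1667) + (1.1667)·(1.1667) + (-0.8333)·(-0.8333) + (-2.8333)·(-2.8333) + (4.1667)·(4.1667)) / 5 = 36.8333/5 = 7.3667
  Sample standard deviations s_i = √(s[i,i]):
  s(A) = √(3.4667) = 1.8619
  s(B) = √(7.3667) = 2.7142

Step 3 — r_{ij} = s_{ij} / (s_i · s_j):
  r[A,A] = 1 (diagonal).
  r[A,B] = 4.0667 / (1.8619 · 2.7142) = 4.0667 / 5.0535 = 0.8047
  r[B,B] = 1 (diagonal).

R is symmetric with unit diagonal. Assembling:

R = [[1, 0.8047],
 [0.8047, 1]]


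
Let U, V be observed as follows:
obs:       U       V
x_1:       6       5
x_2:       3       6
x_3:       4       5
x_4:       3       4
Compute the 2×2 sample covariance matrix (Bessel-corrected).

Step 1 — column means:
  mean(U) = (6 + 3 + 4 + 3) / 4 = 16/4 = 4
  mean(V) = (5 + 6 + 5 + 4) / 4 = 20/4 = 5

Step 2 — sample covariance S[i,j] = (1/(n-1)) · Σ_k (x_{k,i} - mean_i) · (x_{k,j} - mean_j), with n-1 = 3.
  S[U,U] = ((2)·(2) + (-1)·(-1) + (0)·(0) + (-1)·(-1)) / 3 = 6/3 = 2
  S[U,V] = ((2)·(0) + (-1)·(1) + (0)·(0) + (-1)·(-1)) / 3 = 0/3 = 0
  S[V,V] = ((0)·(0) + (1)·(1) + (0)·(0) + (-1)·(-1)) / 3 = 2/3 = 0.6667

S is symmetric (S[j,i] = S[i,j]). Assembling:

S = [[2, 0],
 [0, 0.6667]]


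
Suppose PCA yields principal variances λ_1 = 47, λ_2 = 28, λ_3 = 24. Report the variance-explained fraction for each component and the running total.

Step 1 — total variance = trace(Sigma) = Σ λ_i = 47 + 28 + 24 = 99.

Step 2 — fraction explained by component i = λ_i / Σ λ:
  PC1: 47/99 = 0.4747
  PC2: 28/99 = 0.2828
  PC3: 24/99 = 0.2424

Step 3 — cumulative fraction after k components = (λ_1 + ... + λ_k) / Σ λ:
  k = 1: 47/99 = 0.4747
  k = 2: (47 + 28)/99 = 75/99 = 0.7576
  k = 3: (47 + 28 + 24)/99 = 99/99 = 1

Summary (fraction, with percent):

explained: PC1 0.4747 (47.47%), PC2 0.2828 (28.28%), PC3 0.2424 (24.24%);  cumulative: 0.4747, 0.7576, 1


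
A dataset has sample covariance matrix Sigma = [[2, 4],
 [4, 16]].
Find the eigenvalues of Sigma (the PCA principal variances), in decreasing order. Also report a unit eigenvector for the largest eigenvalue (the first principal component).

Step 1 — characteristic polynomial of 2×2 Sigma:
  det(Sigma - λI) = λ² - trace · λ + det = 0.
  trace = 2 + 16 = 18, det = 2·16 - (4)² = 16.
Step 2 — discriminant:
  Δ = trace² - 4·det = 324 - 64 = 260.
Step 3 — eigenvalues:
  λ = (trace ± √Δ)/2 = (18 ± 16.1245)/2,
  λ_1 = 17.0623,  λ_2 = 0.9377.

Step 4 — unit eigenvector for λ_1: solve (Sigma - λ_1 I)v = 0. First row:
  (2 - 17.0623)·v_x + (4)·v_y = 0, i.e. (-15.0623)·v_x + (4)·v_y = 0,
  so v ∝ (b, λ_1 - a) = (4, 15.0623) = u.
  ||u|| = √((4)² + (15.0623)²) = √(242.8716) ≈ 15.5843,
  v_1 = u/||u|| ≈ (0.2567, 0.9665) (||v_1|| = 1).

λ_1 = 17.0623,  λ_2 = 0.9377;  v_1 ≈ (0.2567, 0.9665)


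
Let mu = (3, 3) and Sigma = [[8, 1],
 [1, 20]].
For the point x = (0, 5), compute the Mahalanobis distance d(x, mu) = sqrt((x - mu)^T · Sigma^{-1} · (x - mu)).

Step 1 — centre the observation: (x - mu) = (-3, 2).

Step 2 — invert Sigma. det(Sigma) = 8·20 - (1)² = 159.
  Sigma^{-1} = (1/det) · [[d, -b], [-b, a]] = [[0.1258, -0.0063],
 [-0.0063, 0.0503]].

Step 3 — form the quadratic (x - mu)^T · Sigma^{-1} · (x - mu):
  Sigma^{-1} · (x - mu) = (-0.3899, 0.1195).
  (x - mu)^T · [Sigma^{-1} · (x - mu)] = (-3)·(-0.3899) + (2)·(0.1195) = 1.4088.

Step 4 — take square root: d = √(1.4088) ≈ 1.1869.

d(x, mu) = √(1.4088) ≈ 1.1869


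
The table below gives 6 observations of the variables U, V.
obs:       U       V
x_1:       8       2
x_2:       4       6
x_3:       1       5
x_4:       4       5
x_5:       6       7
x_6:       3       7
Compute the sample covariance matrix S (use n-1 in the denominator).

Step 1 — column means:
  mean(U) = (8 + 4 + 1 + 4 + 6 + 3) / 6 = 26/6 = 4.3333
  mean(V) = (2 + 6 + 5 + 5 + 7 + 7) / 6 = 32/6 = 5.3333

Step 2 — sample covariance S[i,j] = (1/(n-1)) · Σ_k (x_{k,i} - mean_i) · (x_{k,j} - mean_j), with n-1 = 5.
  S[U,U] = ((3.6667)·(3.6667) + (-0.3333)·(-0.3333) + (-3.3333)·(-3.3333) + (-0.3333)·(-0.3333) + (1.6667)·(1.6667) + (-1.3333)·(-1.3333)) / 5 = 29.3333/5 = 5.8667
  S[U,V] = ((3.6667)·(-3.3333) + (-0.3333)·(0.6667) + (-3.3333)·(-0.3333) + (-0.3333)·(-0.3333) + (1.6667)·(1.6667) + (-1.3333)·(1.6667)) / 5 = -10.6667/5 = -2.1333
  S[V,V] = ((-3.3333)·(-3.3333) + (0.6667)·(0.6667) + (-0.3333)·(-0.3333) + (-0.3333)·(-0.3333) + (1.6667)·(1.6667) + (1.6667)·(1.6667)) / 5 = 17.3333/5 = 3.4667

S is symmetric (S[j,i] = S[i,j]). Assembling:

S = [[5.8667, -2.1333],
 [-2.1333, 3.4667]]


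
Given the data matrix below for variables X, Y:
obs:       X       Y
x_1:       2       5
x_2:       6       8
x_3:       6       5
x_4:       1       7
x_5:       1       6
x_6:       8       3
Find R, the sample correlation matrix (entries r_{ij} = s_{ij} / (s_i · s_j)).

Step 1 — column means:
  mean(X) = (2 + 6 + 6 + 1 + 1 + 8) / 6 = 24/6 = 4
  mean(Y) = (5 + 8 + 5 + 7 + 6 + 3) / 6 = 34/6 = 5.6667

Step 2 — sample variances and covariances s[i,j] = (1/(n-1)) · Σ_k (x_{k,i} - mean_i) · (x_{k,j} - mean_j), with n-1 = 5:
  s[X,X] = ((-2)·(-2) + (2)·(2) + (2)·(2) + (-3)·(-3) + (-3)·(-3) + (4)·(4)) / 5 = 46/5 = 9.2
  s[X,Y] = ((-2)·(-0.6667) + (2)·(2.3333) + (2)·(-0.6667) + (-3)·(1.3333) + (-3)·(0.3333) + (4)·(-2.6667)) / 5 = -11/5 = -2.2
  s[Y,Y] = ((-0.6667)·(-0.6667) + (2.3333)·(2.3333) + (-0.6667)·(-0.6667) + (1.3333)·(1.3333) + (0.3333)·(0.3333) + (-2.6667)·(-2.6667)) / 5 = 15.3333/5 = 3.0667
  Sample standard deviations s_i = √(s[i,i]):
  s(X) = √(9.2) = 3.0332
  s(Y) = √(3.0667) = 1.7512

Step 3 — r_{ij} = s_{ij} / (s_i · s_j):
  r[X,X] = 1 (diagonal).
  r[X,Y] = -2.2 / (3.0332 · 1.7512) = -2.2 / 5.3116 = -0.4142
  r[Y,Y] = 1 (diagonal).

R is symmetric with unit diagonal. Assembling:

R = [[1, -0.4142],
 [-0.4142, 1]]


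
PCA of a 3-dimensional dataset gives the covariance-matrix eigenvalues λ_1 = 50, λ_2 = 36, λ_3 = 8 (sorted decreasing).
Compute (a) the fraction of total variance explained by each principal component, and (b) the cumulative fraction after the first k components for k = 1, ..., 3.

Step 1 — total variance = trace(Sigma) = Σ λ_i = 50 + 36 + 8 = 94.

Step 2 — fraction explained by component i = λ_i / Σ λ:
  PC1: 50/94 = 0.5319
  PC2: 36/94 = 0.383
  PC3: 8/94 = 0.0851

Step 3 — cumulative fraction after k components = (λ_1 + ... + λ_k) / Σ λ:
  k = 1: 50/94 = 0.5319
  k = 2: (50 + 36)/94 = 86/94 = 0.9149
  k = 3: (50 + 36 + 8)/94 = 94/94 = 1

Summary (fraction, with percent):

explained: PC1 0.5319 (53.19%), PC2 0.383 (38.3%), PC3 0.0851 (8.51%);  cumulative: 0.5319, 0.9149, 1


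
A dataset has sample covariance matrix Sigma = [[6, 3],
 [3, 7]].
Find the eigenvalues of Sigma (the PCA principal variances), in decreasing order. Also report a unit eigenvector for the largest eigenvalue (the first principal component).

Step 1 — characteristic polynomial of 2×2 Sigma:
  det(Sigma - λI) = λ² - trace · λ + det = 0.
  trace = 6 + 7 = 13, det = 6·7 - (3)² = 33.
Step 2 — discriminant:
  Δ = trace² - 4·det = 169 - 132 = 37.
Step 3 — eigenvalues:
  λ = (trace ± √Δ)/2 = (13 ± 6.0828)/2,
  λ_1 = 9.5414,  λ_2 = 3.4586.

Step 4 — unit eigenvector for λ_1: solve (Sigma - λ_1 I)v = 0. First row:
  (6 - 9.5414)·v_x + (3)·v_y = 0, i.e. (-3.5414)·v_x + (3)·v_y = 0,
  so v ∝ (b, λ_1 - a) = (3, 3.5414) = u.
  ||u|| = √((3)² + (3.5414)²) = √(21.5414) ≈ 4.6413,
  v_1 = u/||u|| ≈ (0.6464, 0.763) (||v_1|| = 1).

λ_1 = 9.5414,  λ_2 = 3.4586;  v_1 ≈ (0.6464, 0.763)


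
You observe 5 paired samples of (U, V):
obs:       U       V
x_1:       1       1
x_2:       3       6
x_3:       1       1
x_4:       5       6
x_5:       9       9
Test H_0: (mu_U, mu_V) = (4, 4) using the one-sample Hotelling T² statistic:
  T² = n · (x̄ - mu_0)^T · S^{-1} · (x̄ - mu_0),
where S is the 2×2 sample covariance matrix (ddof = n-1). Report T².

Step 1 — sample mean vector:
  mean(U) = (1 + 3 + 1 + 5 + 9) / 5 = 19/5 = 3.8
  mean(V) = (1 + 6 + 1 + 6 + 9) / 5 = 23/5 = 4.6
  x̄ = (3.8, 4.6),  deviation x̄ - mu_0 = (3.8, 4.6) - (4, 4) = (-0.2, 0.6).

Step 2 — sample covariance matrix, S[i,j] = (1/(n-1)) · Σ_k (x_{k,i} - mean_i) · (x_{k,j} - mean_j), divisor n-1 = 4:
  S[U,U] = ((-2.8)·(-2.8) + (-0.8)·(-0.8) + (-2.8)·(-2.8) + (1.2)·(1.2) + (5.2)·(5.2)) / 4 = 44.8/4 = 11.2
  S[U,V] = ((-2.8)·(-3.6) + (-0.8)·(1.4) + (-2.8)·(-3.6) + (1.2)·(1.4) + (5.2)·(4.4)) / 4 = 43.6/4 = 10.9
  S[V,V] = ((-3.6)·(-3.6) + (1.4)·(1.4) + (-3.6)·(-3.6) + (1.4)·(1.4) + (4.4)·(4.4)) / 4 = 49.2/4 = 12.3
  S = [[11.2, 10.9],
 [10.9, 12.3]].

Step 3 — invert S. det(S) = 11.2·12.3 - (10.9)² = 18.95.
  S^{-1} = (1/det) · [[d, -b], [-b, a]] = [[0.6491, -0.5752],
 [-0.5752, 0.591]].

Step 4 — quadratic form (x̄ - mu_0)^T · S^{-1} · (x̄ - mu_0):
  S^{-1} · (x̄ - mu_0) = (-0.4749, 0.4697),
  (x̄ - mu_0)^T · [...] = (-0.2)·(-0.4749) + (0.6)·(0.4697) = 0.3768.

Step 5 — scale by n: T² = 5 · 0.3768 = 1.8839.

T² ≈ 1.8839


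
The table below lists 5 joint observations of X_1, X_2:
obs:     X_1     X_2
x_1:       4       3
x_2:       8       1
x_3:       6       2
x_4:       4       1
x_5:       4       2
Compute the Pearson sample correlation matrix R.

Step 1 — column means:
  mean(X_1) = (4 + 8 + 6 + 4 + 4) / 5 = 26/5 = 5.2
  mean(X_2) = (3 + 1 + 2 + 1 + 2) / 5 = 9/5 = 1.8

Step 2 — sample variances and covariances s[i,j] = (1/(n-1)) · Σ_k (x_{k,i} - mean_i) · (x_{k,j} - mean_j), with n-1 = 4:
  s[X_1,X_1] = ((-1.2)·(-1.2) + (2.8)·(2.8) + (0.8)·(0.8) + (-1.2)·(-1.2) + (-1.2)·(-1.2)) / 4 = 12.8/4 = 3.2
  s[X_1,X_2] = ((-1.2)·(1.2) + (2.8)·(-0.8) + (0.8)·(0.2) + (-1.2)·(-0.8) + (-1.2)·(0.2)) / 4 = -2.8/4 = -0.7
  s[X_2,X_2] = ((1.2)·(1.2) + (-0.8)·(-0.8) + (0.2)·(0.2) + (-0.8)·(-0.8) + (0.2)·(0.2)) / 4 = 2.8/4 = 0.7
  Sample standard deviations s_i = √(s[i,i]):
  s(X_1) = √(3.2) = 1.7889
  s(X_2) = √(0.7) = 0.8367

Step 3 — r_{ij} = s_{ij} / (s_i · s_j):
  r[X_1,X_1] = 1 (diagonal).
  r[X_1,X_2] = -0.7 / (1.7889 · 0.8367) = -0.7 / 1.4967 = -0.4677
  r[X_2,X_2] = 1 (diagonal).

R is symmetric with unit diagonal. Assembling:

R = [[1, -0.4677],
 [-0.4677, 1]]


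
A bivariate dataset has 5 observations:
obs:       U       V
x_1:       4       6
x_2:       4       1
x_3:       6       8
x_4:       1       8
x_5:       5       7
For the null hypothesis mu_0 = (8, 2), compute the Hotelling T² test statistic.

Step 1 — sample mean vector:
  mean(U) = (4 + 4 + 6 + 1 + 5) / 5 = 20/5 = 4
  mean(V) = (6 + 1 + 8 + 8 + 7) / 5 = 30/5 = 6
  x̄ = (4, 6),  deviation x̄ - mu_0 = (4, 6) - (8, 2) = (-4, 4).

Step 2 — sample covariance matrix, S[i,j] = (1/(n-1)) · Σ_k (x_{k,i} - mean_i) · (x_{k,j} - mean_j), divisor n-1 = 4:
  S[U,U] = ((0)·(0) + (0)·(0) + (2)·(2) + (-3)·(-3) + (1)·(1)) / 4 = 14/4 = 3.5
  S[U,V] = ((0)·(0) + (0)·(-5) + (2)·(2) + (-3)·(2) + (1)·(1)) / 4 = -1/4 = -0.25
  S[V,V] = ((0)·(0) + (-5)·(-5) + (2)·(2) + (2)·(2) + (1)·(1)) / 4 = 34/4 = 8.5
  S = [[3.5, -0.25],
 [-0.25, 8.5]].

Step 3 — invert S. det(S) = 3.5·8.5 - (-0.25)² = 29.6875.
  S^{-1} = (1/det) · [[d, -b], [-b, a]] = [[0.2863, 0.0084],
 [0.0084, 0.1179]].

Step 4 — quadratic form (x̄ - mu_0)^T · S^{-1} · (x̄ - mu_0):
  S^{-1} · (x̄ - mu_0) = (-1.1116, 0.4379),
  (x̄ - mu_0)^T · [...] = (-4)·(-1.1116) + (4)·(0.4379) = 6.1979.

Step 5 — scale by n: T² = 5 · 6.1979 = 30.9895.

T² ≈ 30.9895


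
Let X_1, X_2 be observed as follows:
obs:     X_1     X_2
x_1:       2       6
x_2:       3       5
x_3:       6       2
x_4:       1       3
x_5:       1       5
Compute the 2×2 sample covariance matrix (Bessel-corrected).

Step 1 — column means:
  mean(X_1) = (2 + 3 + 6 + 1 + 1) / 5 = 13/5 = 2.6
  mean(X_2) = (6 + 5 + 2 + 3 + 5) / 5 = 21/5 = 4.2

Step 2 — sample covariance S[i,j] = (1/(n-1)) · Σ_k (x_{k,i} - mean_i) · (x_{k,j} - mean_j), with n-1 = 4.
  S[X_1,X_1] = ((-0.6)·(-0.6) + (0.4)·(0.4) + (3.4)·(3.4) + (-1.6)·(-1.6) + (-1.6)·(-1.6)) / 4 = 17.2/4 = 4.3
  S[X_1,X_2] = ((-0.6)·(1.8) + (0.4)·(0.8) + (3.4)·(-2.2) + (-1.6)·(-1.2) + (-1.6)·(0.8)) / 4 = -7.6/4 = -1.9
  S[X_2,X_2] = ((1.8)·(1.8) + (0.8)·(0.8) + (-2.2)·(-2.2) + (-1.2)·(-1.2) + (0.8)·(0.8)) / 4 = 10.8/4 = 2.7

S is symmetric (S[j,i] = S[i,j]). Assembling:

S = [[4.3, -1.9],
 [-1.9, 2.7]]


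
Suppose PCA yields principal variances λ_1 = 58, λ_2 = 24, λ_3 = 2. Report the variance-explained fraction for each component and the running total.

Step 1 — total variance = trace(Sigma) = Σ λ_i = 58 + 24 + 2 = 84.

Step 2 — fraction explained by component i = λ_i / Σ λ:
  PC1: 58/84 = 0.6905
  PC2: 24/84 = 0.2857
  PC3: 2/84 = 0.0238

Step 3 — cumulative fraction after k components = (λ_1 + ... + λ_k) / Σ λ:
  k = 1: 58/84 = 0.6905
  k = 2: (58 + 24)/84 = 82/84 = 0.9762
  k = 3: (58 + 24 + 2)/84 = 84/84 = 1

Summary (fraction, with percent):

explained: PC1 0.6905 (69.05%), PC2 0.2857 (28.57%), PC3 0.0238 (2.38%);  cumulative: 0.6905, 0.9762, 1


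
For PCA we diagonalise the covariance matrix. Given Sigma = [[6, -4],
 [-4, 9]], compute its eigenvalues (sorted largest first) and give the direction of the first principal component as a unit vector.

Step 1 — characteristic polynomial of 2×2 Sigma:
  det(Sigma - λI) = λ² - trace · λ + det = 0.
  trace = 6 + 9 = 15, det = 6·9 - (-4)² = 38.
Step 2 — discriminant:
  Δ = trace² - 4·det = 225 - 152 = 73.
Step 3 — eigenvalues:
  λ = (trace ± √Δ)/2 = (15 ± 8.544)/2,
  λ_1 = 11.772,  λ_2 = 3.228.

Step 4 — unit eigenvector for λ_1: solve (Sigma - λ_1 I)v = 0. First row:
  (6 - 11.772)·v_x + (-4)·v_y = 0, i.e. (-5.772)·v_x + (-4)·v_y = 0,
  so v ∝ (b, λ_1 - a) = (-4, 5.772); multiply by -1 so the first entry is positive: u = (4, -5.772).
  ||u|| = √((4)² + (-5.772)²) = √(49.316) ≈ 7.0225,
  v_1 = u/||u|| ≈ (0.5696, -0.8219) (||v_1|| = 1).

λ_1 = 11.772,  λ_2 = 3.228;  v_1 ≈ (0.5696, -0.8219)


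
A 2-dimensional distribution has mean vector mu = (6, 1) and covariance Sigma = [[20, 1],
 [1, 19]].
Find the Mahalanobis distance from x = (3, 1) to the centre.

Step 1 — centre the observation: (x - mu) = (-3, 0).

Step 2 — invert Sigma. det(Sigma) = 20·19 - (1)² = 379.
  Sigma^{-1} = (1/det) · [[d, -b], [-b, a]] = [[0.0501, -0.0026],
 [-0.0026, 0.0528]].

Step 3 — form the quadratic (x - mu)^T · Sigma^{-1} · (x - mu):
  Sigma^{-1} · (x - mu) = (-0.1504, 0.0079).
  (x - mu)^T · [Sigma^{-1} · (x - mu)] = (-3)·(-0.1504) + (0)·(0.0079) = 0.4512.

Step 4 — take square root: d = √(0.4512) ≈ 0.6717.

d(x, mu) = √(0.4512) ≈ 0.6717


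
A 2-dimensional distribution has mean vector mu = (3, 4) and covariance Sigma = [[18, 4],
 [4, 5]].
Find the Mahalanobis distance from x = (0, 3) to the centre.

Step 1 — centre the observation: (x - mu) = (-3, -1).

Step 2 — invert Sigma. det(Sigma) = 18·5 - (4)² = 74.
  Sigma^{-1} = (1/det) · [[d, -b], [-b, a]] = [[0.0676, -0.0541],
 [-0.0541, 0.2432]].

Step 3 — form the quadratic (x - mu)^T · Sigma^{-1} · (x - mu):
  Sigma^{-1} · (x - mu) = (-0.1486, -0.0811).
  (x - mu)^T · [Sigma^{-1} · (x - mu)] = (-3)·(-0.1486) + (-1)·(-0.0811) = 0.527.

Step 4 — take square root: d = √(0.527) ≈ 0.726.

d(x, mu) = √(0.527) ≈ 0.726


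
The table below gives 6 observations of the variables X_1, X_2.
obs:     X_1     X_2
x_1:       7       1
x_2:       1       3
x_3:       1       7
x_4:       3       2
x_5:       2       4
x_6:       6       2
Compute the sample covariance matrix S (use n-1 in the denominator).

Step 1 — column means:
  mean(X_1) = (7 + 1 + 1 + 3 + 2 + 6) / 6 = 20/6 = 3.3333
  mean(X_2) = (1 + 3 + 7 + 2 + 4 + 2) / 6 = 19/6 = 3.1667

Step 2 — sample covariance S[i,j] = (1/(n-1)) · Σ_k (x_{k,i} - mean_i) · (x_{k,j} - mean_j), with n-1 = 5.
  S[X_1,X_1] = ((3.6667)·(3.6667) + (-2.3333)·(-2.3333) + (-2.3333)·(-2.3333) + (-0.3333)·(-0.3333) + (-1.3333)·(-1.3333) + (2.6667)·(2.6667)) / 5 = 33.3333/5 = 6.6667
  S[X_1,X_2] = ((3.6667)·(-2.1667) + (-2.3333)·(-0.1667) + (-2.3333)·(3.8333) + (-0.3333)·(-1.1667) + (-1.3333)·(0.8333) + (2.6667)·(-1.1667)) / 5 = -20.3333/5 = -4.0667
  S[X_2,X_2] = ((-2.1667)·(-2.1667) + (-0.1667)·(-0.1667) + (3.8333)·(3.8333) + (-1.1667)·(-1.1667) + (0.8333)·(0.8333) + (-1.1667)·(-1.1667)) / 5 = 22.8333/5 = 4.5667

S is symmetric (S[j,i] = S[i,j]). Assembling:

S = [[6.6667, -4.0667],
 [-4.0667, 4.5667]]


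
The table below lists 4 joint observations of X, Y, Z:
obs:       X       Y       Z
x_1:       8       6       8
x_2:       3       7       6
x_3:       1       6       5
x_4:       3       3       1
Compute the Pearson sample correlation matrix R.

Step 1 — column means:
  mean(X) = (8 + 3 + 1 + 3) / 4 = 15/4 = 3.75
  mean(Y) = (6 + 7 + 6 + 3) / 4 = 22/4 = 5.5
  mean(Z) = (8 + 6 + 5 + 1) / 4 = 20/4 = 5

Step 2 — sample variances and covariances s[i,j] = (1/(n-1)) · Σ_k (x_{k,i} - mean_i) · (x_{k,j} - mean_j), with n-1 = 3:
  s[X,X] = ((4.25)·(4.25) + (-0.75)·(-0.75) + (-2.75)·(-2.75) + (-0.75)·(-0.75)) / 3 = 26.75/3 = 8.9167
  s[X,Y] = ((4.25)·(0.5) + (-0.75)·(1.5) + (-2.75)·(0.5) + (-0.75)·(-2.5)) / 3 = 1.5/3 = 0.5
  s[X,Z] = ((4.25)·(3) + (-0.75)·(1) + (-2.75)·(0) + (-0.75)·(-4)) / 3 = 15/3 = 5
  s[Y,Y] = ((0.5)·(0.5) + (1.5)·(1.5) + (0.5)·(0.5) + (-2.5)·(-2.5)) / 3 = 9/3 = 3
  s[Y,Z] = ((0.5)·(3) + (1.5)·(1) + (0.5)·(0) + (-2.5)·(-4)) / 3 = 13/3 = 4.3333
  s[Z,Z] = ((3)·(3) + (1)·(1) + (0)·(0) + (-4)·(-4)) / 3 = 26/3 = 8.6667
  Sample standard deviations s_i = √(s[i,i]):
  s(X) = √(8.9167) = 2.9861
  s(Y) = √(3) = 1.7321
  s(Z) = √(8.6667) = 2.9439

Step 3 — r_{ij} = s_{ij} / (s_i · s_j):
  r[X,X] = 1 (diagonal).
  r[X,Y] = 0.5 / (2.9861 · 1.7321) = 0.5 / 5.172 = 0.0967
  r[X,Z] = 5 / (2.9861 · 2.9439) = 5 / 8.7908 = 0.5688
  r[Y,Y] = 1 (diagonal).
  r[Y,Z] = 4.3333 / (1.7321 · 2.9439) = 4.3333 / 5.099 = 0.8498
  r[Z,Z] = 1 (diagonal).

R is symmetric with unit diagonal. Assembling:

R = [[1, 0.0967, 0.5688],
 [0.0967, 1, 0.8498],
 [0.5688, 0.8498, 1]]


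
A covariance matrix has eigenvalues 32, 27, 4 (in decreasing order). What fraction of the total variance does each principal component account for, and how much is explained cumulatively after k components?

Step 1 — total variance = trace(Sigma) = Σ λ_i = 32 + 27 + 4 = 63.

Step 2 — fraction explained by component i = λ_i / Σ λ:
  PC1: 32/63 = 0.5079
  PC2: 27/63 = 0.4286
  PC3: 4/63 = 0.0635

Step 3 — cumulative fraction after k components = (λ_1 + ... + λ_k) / Σ λ:
  k = 1: 32/63 = 0.5079
  k = 2: (32 + 27)/63 = 59/63 = 0.9365
  k = 3: (32 + 27 + 4)/63 = 63/63 = 1

Summary (fraction, with percent):

explained: PC1 0.5079 (50.79%), PC2 0.4286 (42.86%), PC3 0.0635 (6.35%);  cumulative: 0.5079, 0.9365, 1


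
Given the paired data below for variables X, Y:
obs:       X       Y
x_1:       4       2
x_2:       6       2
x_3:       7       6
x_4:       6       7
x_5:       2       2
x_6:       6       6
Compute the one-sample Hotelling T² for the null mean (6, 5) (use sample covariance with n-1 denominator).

Step 1 — sample mean vector:
  mean(X) = (4 + 6 + 7 + 6 + 2 + 6) / 6 = 31/6 = 5.1667
  mean(Y) = (2 + 2 + 6 + 7 + 2 + 6) / 6 = 25/6 = 4.1667
  x̄ = (5.1667, 4.1667),  deviation x̄ - mu_0 = (5.1667, 4.1667) - (6, 5) = (-0.8333, -0.8333).

Step 2 — sample covariance matrix, S[i,j] = (1/(n-1)) · Σ_k (x_{k,i} - mean_i) · (x_{k,j} - mean_j), divisor n-1 = 5:
  S[X,X] = ((-1.1667)·(-1.1667) + (0.8333)·(0.8333) + (1.8333)·(1.8333) + (0.8333)·(0.8333) + (-3.1667)·(-3.1667) + (0.8333)·(0.8333)) / 5 = 16.8333/5 = 3.3667
  S[X,Y] = ((-1.1667)·(-2.1667) + (0.8333)·(-2.1667) + (1.8333)·(1.8333) + (0.8333)·(2.8333) + (-3.1667)·(-2.1667) + (0.8333)·(1.8333)) / 5 = 14.8333/5 = 2.9667
  S[Y,Y] = ((-2.1667)·(-2.1667) + (-2.1667)·(-2.1667) + (1.8333)·(1.8333) + (2.8333)·(2.8333) + (-2.1667)·(-2.1667) + (1.8333)·(1.8333)) / 5 = 28.8333/5 = 5.7667
  S = [[3.3667, 2.9667],
 [2.9667, 5.7667]].

Step 3 — invert S. det(S) = 3.3667·5.7667 - (2.9667)² = 10.6133.
  S^{-1} = (1/det) · [[d, -b], [-b, a]] = [[0.5433, -0.2795],
 [-0.2795, 0.3172]].

Step 4 — quadratic form (x̄ - mu_0)^T · S^{-1} · (x̄ - mu_0):
  S^{-1} · (x̄ - mu_0) = (-0.2198, -0.0314),
  (x̄ - mu_0)^T · [...] = (-0.8333)·(-0.2198) + (-0.8333)·(-0.0314) = 0.2094.

Step 5 — scale by n: T² = 6 · 0.2094 = 1.2563.

T² ≈ 1.2563


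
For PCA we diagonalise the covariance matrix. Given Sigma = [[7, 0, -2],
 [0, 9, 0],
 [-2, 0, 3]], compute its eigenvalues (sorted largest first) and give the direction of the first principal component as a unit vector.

Step 1 — characteristic polynomial p(λ) = det(λI - Sigma) = λ³ - tr·λ² + c_1·λ - det, where tr = trace, c_1 = sum of the principal 2×2 minors, det = det(Sigma):
  tr = 7 + 9 + 3 = 19,
  c_1 = (7·9 - (0)²) + (7·3 - (-2)²) + (9·3 - (0)²) = 63 + 17 + 27 = 107,
  det = 7·(9·3 - (0)²) - (0)·((0)·3 - (0)·(-2)) + (-2)·((0)·(0) - 9·(-2)) = 7·(27) - (0)·(0) + (-2)·(18) = 153.
  So p(λ) = λ³ - 19λ² + 107λ - 153.
Step 2 — look for an integer root (rational root theorem: any rational root is an integer divisor of 153). Testing λ = 9:
  p(9) = 729 - 1539 + 963 - 153 = 0  ✓
  Dividing out (λ - 9): p(λ) = (λ - 9)(λ² - 10λ + 17).
Step 3 — remaining eigenvalues from the quadratic λ² - 10λ + 17 = 0:
  Δ = 10² - 4·17 = 100 - 68 = 32,  λ = (10 ± √32)/2 = (10 ± 5.6569)/2 ≈ 7.8284 or 2.1716.
  Sorted: λ_1 = 9,  λ_2 = 7.8284,  λ_3 = 2.1716  (check: sum = 19 = tr ✓).

Step 4 — unit eigenvector for λ_1 = 9: v spans the null space of (Sigma - λ_1 I), whose rows are
  r_1 = (-2, 0, -2),  r_2 = (0, 0, 0),  r_3 = (-2, 0, -6).
  v is orthogonal to every row, so take v ∝ r_1 × r_3 = ((0)·(-6) - (-2)·(0), (-2)·(-2) - (-2)·(-6), (-2)·(0) - (0)·(-2)) = (0, -8, 0).
  Rescale (divide by 8; multiply by -1 so the first nonzero entry is positive): u = (0, 1, 0).
  ||u|| = √((0)² + (1)² + (0)²) = √(1) = 1,  v_1 = u/||u|| ≈ (0, 1, 0) (||v_1|| = 1).

λ_1 = 9,  λ_2 = 7.8284,  λ_3 = 2.1716;  v_1 ≈ (0, 1, 0)
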